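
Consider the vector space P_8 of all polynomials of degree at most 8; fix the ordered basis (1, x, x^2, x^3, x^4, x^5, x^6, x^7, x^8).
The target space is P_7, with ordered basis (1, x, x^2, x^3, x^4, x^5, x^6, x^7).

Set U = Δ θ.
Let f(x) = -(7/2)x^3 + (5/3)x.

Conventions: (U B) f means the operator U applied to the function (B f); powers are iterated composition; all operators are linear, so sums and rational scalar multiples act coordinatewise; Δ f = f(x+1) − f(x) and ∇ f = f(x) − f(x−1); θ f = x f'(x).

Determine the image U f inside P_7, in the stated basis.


g(x) = -(63/2)x^2 - (63/2)x - 53/6

θ f = -(21/2)x^3 + (5/3)x
Δ θ f = -(63/2)x^2 - (63/2)x - 53/6


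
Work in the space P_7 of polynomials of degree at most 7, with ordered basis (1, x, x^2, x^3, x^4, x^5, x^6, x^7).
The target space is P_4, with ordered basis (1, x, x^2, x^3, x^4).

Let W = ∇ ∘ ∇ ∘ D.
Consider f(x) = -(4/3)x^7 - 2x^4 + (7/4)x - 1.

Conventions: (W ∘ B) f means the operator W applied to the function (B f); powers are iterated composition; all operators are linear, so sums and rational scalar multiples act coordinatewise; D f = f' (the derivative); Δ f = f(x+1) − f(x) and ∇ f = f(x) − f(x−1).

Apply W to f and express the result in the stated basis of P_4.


D f = -(28/3)x^6 - 8x^3 + 7/4
∇ D f = -56x^5 + 140x^4 - (560/3)x^3 + 116x^2 - 32x + 4/3
∇ ∇ D f = -280x^4 + 1120x^3 - 1960x^2 + 1632x - 1592/3

the image equals g(x) = -280x^4 + 1120x^3 - 1960x^2 + 1632x - 1592/3


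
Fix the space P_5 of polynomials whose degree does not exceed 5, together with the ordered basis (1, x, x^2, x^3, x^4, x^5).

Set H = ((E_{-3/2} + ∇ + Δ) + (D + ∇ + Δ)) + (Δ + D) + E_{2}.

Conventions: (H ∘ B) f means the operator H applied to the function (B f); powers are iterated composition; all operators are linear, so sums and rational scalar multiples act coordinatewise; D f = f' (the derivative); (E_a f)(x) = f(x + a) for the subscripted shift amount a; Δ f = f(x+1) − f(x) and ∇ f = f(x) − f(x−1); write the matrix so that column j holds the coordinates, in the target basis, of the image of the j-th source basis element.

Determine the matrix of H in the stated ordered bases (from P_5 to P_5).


image of 1: 2
image of x: 2x + 15/2
image of x^2: 2x^2 + 15x + 29/4
image of x^3: 2x^3 + (45/2)x^2 + (87/4)x + 77/8
image of x^4: 2x^4 + 30x^3 + (87/2)x^2 + (77/2)x + 353/16
image of x^5: 2x^5 + (75/2)x^4 + (145/2)x^3 + (385/4)x^2 + (1765/16)x + 941/32
each image's coordinates form column j of the matrix

the matrix is [[2, 15/2, 29/4, 77/8, 353/16, 941/32]; [0, 2, 15, 87/4, 77/2, 1765/16]; [0, 0, 2, 45/2, 87/2, 385/4]; [0, 0, 0, 2, 30, 145/2]; [0, 0, 0, 0, 2, 75/2]; [0, 0, 0, 0, 0, 2]] (rows listed top to bottom)


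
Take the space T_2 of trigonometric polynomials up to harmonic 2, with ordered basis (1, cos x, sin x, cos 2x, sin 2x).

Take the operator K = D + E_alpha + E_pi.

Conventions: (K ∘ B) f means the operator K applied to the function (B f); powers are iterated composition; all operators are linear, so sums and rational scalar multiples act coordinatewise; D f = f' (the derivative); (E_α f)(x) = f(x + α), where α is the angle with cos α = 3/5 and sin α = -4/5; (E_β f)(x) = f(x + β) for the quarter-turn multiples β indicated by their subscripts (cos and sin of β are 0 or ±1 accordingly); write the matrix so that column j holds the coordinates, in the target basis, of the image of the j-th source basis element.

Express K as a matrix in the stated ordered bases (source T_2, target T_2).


image of 1: 2
image of cos x: -(2/5)cos x - (1/5)sin x
image of sin x: (1/5)cos x - (2/5)sin x
image of cos 2x: (18/25)cos 2x - (26/25)sin 2x
image of sin 2x: (26/25)cos 2x + (18/25)sin 2x
each image's coordinates form column j of the matrix

the matrix is [[2, 0, 0, 0, 0]; [0, -2/5, 1/5, 0, 0]; [0, -1/5, -2/5, 0, 0]; [0, 0, 0, 18/25, 26/25]; [0, 0, 0, -26/25, 18/25]] (rows listed top to bottom)


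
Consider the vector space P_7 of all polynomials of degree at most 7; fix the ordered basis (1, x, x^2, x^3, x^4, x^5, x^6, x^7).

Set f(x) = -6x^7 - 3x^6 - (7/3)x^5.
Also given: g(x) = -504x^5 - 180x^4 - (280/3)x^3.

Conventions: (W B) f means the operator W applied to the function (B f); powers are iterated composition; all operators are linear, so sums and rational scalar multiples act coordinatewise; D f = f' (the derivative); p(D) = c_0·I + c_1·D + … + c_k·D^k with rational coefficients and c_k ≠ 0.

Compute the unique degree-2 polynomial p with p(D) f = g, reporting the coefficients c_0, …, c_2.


D^0 f = -6x^7 - 3x^6 - (7/3)x^5
D^1 f = -42x^6 - 18x^5 - (35/3)x^4
D^2 f = -252x^5 - 90x^4 - (140/3)x^3
matching coefficients of g against c_0 f + c_1 Df + … from the top degree down determines the c_i
solution: c_0 = 0, c_1 = 0, c_2 = 2

c_0 = 0, c_1 = 0, c_2 = 2


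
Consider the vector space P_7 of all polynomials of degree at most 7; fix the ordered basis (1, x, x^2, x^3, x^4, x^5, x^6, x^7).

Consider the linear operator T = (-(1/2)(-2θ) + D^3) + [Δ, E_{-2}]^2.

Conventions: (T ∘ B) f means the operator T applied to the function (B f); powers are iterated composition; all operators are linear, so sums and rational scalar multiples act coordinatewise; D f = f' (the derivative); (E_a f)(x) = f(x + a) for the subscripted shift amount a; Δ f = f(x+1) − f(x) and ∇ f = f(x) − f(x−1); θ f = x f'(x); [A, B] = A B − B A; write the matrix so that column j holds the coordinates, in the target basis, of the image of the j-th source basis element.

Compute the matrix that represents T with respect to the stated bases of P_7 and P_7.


the matrix is [[0, 0, 0, 6, 0, 0, 0, 0]; [0, 1, 0, 0, 24, 0, 0, 0]; [0, 0, 2, 0, 0, 60, 0, 0]; [0, 0, 0, 3, 0, 0, 120, 0]; [0, 0, 0, 0, 4, 0, 0, 210]; [0, 0, 0, 0, 0, 5, 0, 0]; [0, 0, 0, 0, 0, 0, 6, 0]; [0, 0, 0, 0, 0, 0, 0, 7]] (rows listed top to bottom)

image of 1: 0
image of x: x
image of x^2: 2x^2
image of x^3: 3x^3 + 6
image of x^4: 4x^4 + 24x
image of x^5: 5x^5 + 60x^2
image of x^6: 6x^6 + 120x^3
image of x^7: 7x^7 + 210x^4
each image's coordinates form column j of the matrix


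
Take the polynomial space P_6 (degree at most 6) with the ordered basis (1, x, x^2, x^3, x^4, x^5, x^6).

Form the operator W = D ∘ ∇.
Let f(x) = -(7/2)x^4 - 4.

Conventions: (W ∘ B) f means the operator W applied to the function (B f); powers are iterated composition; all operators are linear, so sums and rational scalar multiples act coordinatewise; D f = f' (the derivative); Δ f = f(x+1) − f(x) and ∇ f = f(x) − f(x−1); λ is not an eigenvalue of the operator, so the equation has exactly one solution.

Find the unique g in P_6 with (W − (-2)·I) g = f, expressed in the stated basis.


the result is g(x) = -(7/4)x^4 + (21/2)x^2 - (21/2)x - 9

write g with unknown coordinates in the stated basis and equate coefficients in (W − (-2)·I) g = f
solving from the highest basis element down gives g = -(7/4)x^4 + (21/2)x^2 - (21/2)x - 9
check: W g = -21x^2 + 21x + 14
so W g − (-2)·g = -(7/2)x^4 - 4 = f ✓


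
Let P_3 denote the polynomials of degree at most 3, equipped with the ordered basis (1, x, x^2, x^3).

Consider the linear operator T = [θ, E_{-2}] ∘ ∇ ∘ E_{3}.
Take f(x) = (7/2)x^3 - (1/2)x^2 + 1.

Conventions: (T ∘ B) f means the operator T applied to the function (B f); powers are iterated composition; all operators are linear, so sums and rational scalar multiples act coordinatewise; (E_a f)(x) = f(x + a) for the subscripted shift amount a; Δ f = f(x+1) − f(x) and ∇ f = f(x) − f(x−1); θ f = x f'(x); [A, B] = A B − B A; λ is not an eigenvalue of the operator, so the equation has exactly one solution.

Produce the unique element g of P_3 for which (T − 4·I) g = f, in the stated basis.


write g with unknown coordinates in the stated basis and equate coefficients in (T − 4·I) g = f
solving from the highest basis element down gives g = -(7/8)x^3 + (1/8)x^2 - (21/8)x - 23/16
check: T g = -(21/2)x - 19/4
so T g − 4·g = (7/2)x^3 - (1/2)x^2 + 1 = f ✓

the image equals g(x) = -(7/8)x^3 + (1/8)x^2 - (21/8)x - 23/16


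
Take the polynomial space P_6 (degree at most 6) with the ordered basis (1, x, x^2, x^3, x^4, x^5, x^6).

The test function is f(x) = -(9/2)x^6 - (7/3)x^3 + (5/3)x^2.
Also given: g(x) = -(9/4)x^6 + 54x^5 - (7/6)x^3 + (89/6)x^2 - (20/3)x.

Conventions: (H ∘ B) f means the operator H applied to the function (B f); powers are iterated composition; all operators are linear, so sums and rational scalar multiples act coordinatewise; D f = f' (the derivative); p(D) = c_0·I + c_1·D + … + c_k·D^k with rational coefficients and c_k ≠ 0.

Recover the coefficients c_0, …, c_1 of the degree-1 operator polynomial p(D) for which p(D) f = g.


D^0 f = -(9/2)x^6 - (7/3)x^3 + (5/3)x^2
D^1 f = -27x^5 - 7x^2 + (10/3)x
matching coefficients of g against c_0 f + c_1 Df + … from the top degree down determines the c_i
solution: c_0 = 1/2, c_1 = -2

p(D) = (1/2)·I − 2·D, i.e. c_0 = 1/2, c_1 = -2


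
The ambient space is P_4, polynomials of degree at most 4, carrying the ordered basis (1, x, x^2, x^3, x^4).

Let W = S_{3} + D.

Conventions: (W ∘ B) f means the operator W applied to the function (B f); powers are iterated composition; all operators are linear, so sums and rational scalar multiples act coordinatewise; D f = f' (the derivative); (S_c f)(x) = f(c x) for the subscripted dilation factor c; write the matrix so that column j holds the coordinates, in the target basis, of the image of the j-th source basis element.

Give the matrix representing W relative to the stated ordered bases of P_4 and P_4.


image of 1: 1
image of x: 3x + 1
image of x^2: 9x^2 + 2x
image of x^3: 27x^3 + 3x^2
image of x^4: 81x^4 + 4x^3
each image's coordinates form column j of the matrix

the matrix is [[1, 1, 0, 0, 0]; [0, 3, 2, 0, 0]; [0, 0, 9, 3, 0]; [0, 0, 0, 27, 4]; [0, 0, 0, 0, 81]] (rows listed top to bottom)


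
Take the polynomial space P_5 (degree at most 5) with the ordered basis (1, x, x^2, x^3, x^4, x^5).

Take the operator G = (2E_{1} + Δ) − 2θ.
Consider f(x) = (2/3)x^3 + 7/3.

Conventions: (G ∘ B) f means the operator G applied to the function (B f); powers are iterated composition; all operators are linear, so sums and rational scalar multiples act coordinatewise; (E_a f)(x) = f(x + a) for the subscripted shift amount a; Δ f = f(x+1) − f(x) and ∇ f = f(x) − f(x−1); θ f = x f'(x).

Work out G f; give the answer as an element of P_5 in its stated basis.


E_{1} f = (2/3)x^3 + 2x^2 + 2x + 3
(2E_{1}) f = (4/3)x^3 + 4x^2 + 4x + 6
Δ f = 2x^2 + 2x + 2/3
(2E_{1} + Δ) f = (4/3)x^3 + 6x^2 + 6x + 20/3
θ f = 2x^3
(-2θ) f = -4x^3
((2E_{1} + Δ) − 2θ) f = -(8/3)x^3 + 6x^2 + 6x + 20/3

the result is g(x) = -(8/3)x^3 + 6x^2 + 6x + 20/3


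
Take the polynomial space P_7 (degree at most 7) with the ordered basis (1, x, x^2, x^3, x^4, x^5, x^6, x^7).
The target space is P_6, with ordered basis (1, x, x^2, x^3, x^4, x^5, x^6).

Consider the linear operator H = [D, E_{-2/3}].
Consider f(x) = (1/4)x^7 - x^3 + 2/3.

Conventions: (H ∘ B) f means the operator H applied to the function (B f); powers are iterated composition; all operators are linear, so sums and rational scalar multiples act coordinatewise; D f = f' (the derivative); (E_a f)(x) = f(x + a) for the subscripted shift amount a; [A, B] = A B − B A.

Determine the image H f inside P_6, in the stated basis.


the result is g(x) = 0

E_{-2/3} f = (1/4)x^7 - (7/6)x^6 + (7/3)x^5 - (70/27)x^4 + (59/81)x^3 + (106/81)x^2 - (860/729)x + 2074/2187
D E_{-2/3} f = (7/4)x^6 - 7x^5 + (35/3)x^4 - (280/27)x^3 + (59/27)x^2 + (212/81)x - 860/729
D f = (7/4)x^6 - 3x^2
E_{-2/3} D f = (7/4)x^6 - 7x^5 + (35/3)x^4 - (280/27)x^3 + (59/27)x^2 + (212/81)x - 860/729
[D, E_{-2/3}] f = 0


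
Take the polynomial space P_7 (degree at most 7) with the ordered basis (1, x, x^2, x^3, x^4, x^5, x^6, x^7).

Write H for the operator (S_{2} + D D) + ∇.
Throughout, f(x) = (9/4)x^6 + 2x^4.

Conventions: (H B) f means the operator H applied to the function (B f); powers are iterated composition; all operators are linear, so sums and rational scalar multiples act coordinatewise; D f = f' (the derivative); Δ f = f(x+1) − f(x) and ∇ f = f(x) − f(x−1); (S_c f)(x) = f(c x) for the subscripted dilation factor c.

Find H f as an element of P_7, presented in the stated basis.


S_{2} f = 144x^6 + 32x^4
D f = (27/2)x^5 + 8x^3
D D f = (135/2)x^4 + 24x^2
(S_{2} + D D) f = 144x^6 + (199/2)x^4 + 24x^2
∇ f = (27/2)x^5 - (135/4)x^4 + 53x^3 - (183/4)x^2 + (43/2)x - 17/4
((S_{2} + D D) + ∇) f = 144x^6 + (27/2)x^5 + (263/4)x^4 + 53x^3 - (87/4)x^2 + (43/2)x - 17/4

the result is g(x) = 144x^6 + (27/2)x^5 + (263/4)x^4 + 53x^3 - (87/4)x^2 + (43/2)x - 17/4


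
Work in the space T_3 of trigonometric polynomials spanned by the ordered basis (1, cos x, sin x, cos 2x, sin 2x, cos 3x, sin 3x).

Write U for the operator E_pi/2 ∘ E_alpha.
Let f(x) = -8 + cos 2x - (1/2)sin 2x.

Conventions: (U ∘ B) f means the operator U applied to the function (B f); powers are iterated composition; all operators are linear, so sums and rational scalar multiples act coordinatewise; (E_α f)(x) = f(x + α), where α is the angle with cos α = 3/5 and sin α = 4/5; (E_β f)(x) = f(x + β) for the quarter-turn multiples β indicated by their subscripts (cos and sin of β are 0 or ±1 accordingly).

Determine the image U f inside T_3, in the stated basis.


E_alpha f = -8 - (19/25)cos 2x - (41/50)sin 2x
E_pi/2 E_alpha f = -8 + (19/25)cos 2x + (41/50)sin 2x

g(x) = -8 + (19/25)cos 2x + (41/50)sin 2x


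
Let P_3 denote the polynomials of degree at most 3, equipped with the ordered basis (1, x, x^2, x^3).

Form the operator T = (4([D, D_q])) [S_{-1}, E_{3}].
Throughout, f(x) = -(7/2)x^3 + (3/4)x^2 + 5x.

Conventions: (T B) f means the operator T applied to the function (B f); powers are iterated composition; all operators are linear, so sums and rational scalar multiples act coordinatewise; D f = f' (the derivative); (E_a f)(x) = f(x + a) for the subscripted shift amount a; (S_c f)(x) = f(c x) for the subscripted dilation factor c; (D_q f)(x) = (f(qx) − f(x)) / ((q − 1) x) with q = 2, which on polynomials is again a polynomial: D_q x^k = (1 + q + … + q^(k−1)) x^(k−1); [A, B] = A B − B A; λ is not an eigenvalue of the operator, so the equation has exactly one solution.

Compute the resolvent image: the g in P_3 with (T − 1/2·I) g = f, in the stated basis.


write g with unknown coordinates in the stated basis and equate coefficients in (T − 1/2·I) g = f
solving from the highest basis element down gives g = 7x^3 - (3/2)x^2 - 10x + 1008
check: T g = 504
so T g − 1/2·g = -(7/2)x^3 + (3/4)x^2 + 5x = f ✓

g(x) = 7x^3 - (3/2)x^2 - 10x + 1008


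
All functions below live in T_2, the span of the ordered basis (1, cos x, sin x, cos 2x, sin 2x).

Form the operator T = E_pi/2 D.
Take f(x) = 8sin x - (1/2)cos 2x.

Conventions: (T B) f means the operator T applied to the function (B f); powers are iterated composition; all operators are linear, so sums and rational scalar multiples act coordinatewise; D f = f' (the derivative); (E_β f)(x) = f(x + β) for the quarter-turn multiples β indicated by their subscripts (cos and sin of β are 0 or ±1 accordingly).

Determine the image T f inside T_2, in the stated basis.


D f = 8cos x + sin 2x
E_pi/2 D f = -8sin x - sin 2x

the result is g(x) = -8sin x - sin 2x


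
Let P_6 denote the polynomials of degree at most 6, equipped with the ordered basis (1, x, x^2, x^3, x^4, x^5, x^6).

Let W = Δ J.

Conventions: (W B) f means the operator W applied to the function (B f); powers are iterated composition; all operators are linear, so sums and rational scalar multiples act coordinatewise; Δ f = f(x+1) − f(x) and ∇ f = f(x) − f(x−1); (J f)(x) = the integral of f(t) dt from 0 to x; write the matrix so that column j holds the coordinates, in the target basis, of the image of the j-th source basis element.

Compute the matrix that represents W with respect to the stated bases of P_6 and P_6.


image of 1: 1
image of x: x + 1/2
image of x^2: x^2 + x + 1/3
image of x^3: x^3 + (3/2)x^2 + x + 1/4
image of x^4: x^4 + 2x^3 + 2x^2 + x + 1/5
image of x^5: x^5 + (5/2)x^4 + (10/3)x^3 + (5/2)x^2 + x + 1/6
image of x^6: x^6 + 3x^5 + 5x^4 + 5x^3 + 3x^2 + x + 1/7
each image's coordinates form column j of the matrix

the matrix is [[1, 1/2, 1/3, 1/4, 1/5, 1/6, 1/7]; [0, 1, 1, 1, 1, 1, 1]; [0, 0, 1, 3/2, 2, 5/2, 3]; [0, 0, 0, 1, 2, 10/3, 5]; [0, 0, 0, 0, 1, 5/2, 5]; [0, 0, 0, 0, 0, 1, 3]; [0, 0, 0, 0, 0, 0, 1]] (rows listed top to bottom)


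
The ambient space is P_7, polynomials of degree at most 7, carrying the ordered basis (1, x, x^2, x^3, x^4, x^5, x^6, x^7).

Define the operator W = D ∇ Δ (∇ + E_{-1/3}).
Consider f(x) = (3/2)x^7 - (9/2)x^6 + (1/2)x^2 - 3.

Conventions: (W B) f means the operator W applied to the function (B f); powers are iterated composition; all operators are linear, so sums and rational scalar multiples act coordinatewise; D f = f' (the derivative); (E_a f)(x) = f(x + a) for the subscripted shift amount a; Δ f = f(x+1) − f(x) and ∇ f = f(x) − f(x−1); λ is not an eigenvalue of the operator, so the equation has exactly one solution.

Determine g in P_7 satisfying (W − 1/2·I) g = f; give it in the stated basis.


the image equals g(x) = -3x^7 + 9x^6 - 1260x^4 - 1200x^3 + 9779x^2 - (215080/3)x - 446702/9

write g with unknown coordinates in the stated basis and equate coefficients in (W − 1/2·I) g = f
solving from the highest basis element down gives g = -3x^7 + 9x^6 - 1260x^4 - 1200x^3 + 9779x^2 - (215080/3)x - 446702/9
check: W g = -630x^4 - 600x^3 + 4890x^2 - (107540/3)x - 223378/9
so W g − 1/2·g = (3/2)x^7 - (9/2)x^6 + (1/2)x^2 - 3 = f ✓


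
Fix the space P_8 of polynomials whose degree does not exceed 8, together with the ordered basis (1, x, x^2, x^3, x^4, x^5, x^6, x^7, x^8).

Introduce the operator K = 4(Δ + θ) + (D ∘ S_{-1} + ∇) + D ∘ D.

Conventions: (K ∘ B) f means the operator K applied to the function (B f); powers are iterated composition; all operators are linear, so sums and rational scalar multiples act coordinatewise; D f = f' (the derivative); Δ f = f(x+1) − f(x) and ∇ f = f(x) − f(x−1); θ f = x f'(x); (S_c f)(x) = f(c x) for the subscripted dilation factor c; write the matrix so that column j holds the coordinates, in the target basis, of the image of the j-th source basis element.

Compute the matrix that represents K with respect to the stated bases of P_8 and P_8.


image of 1: 0
image of x: 4x + 4
image of x^2: 8x^2 + 12x + 5
image of x^3: 12x^3 + 12x^2 + 15x + 5
image of x^4: 16x^4 + 24x^3 + 30x^2 + 20x + 3
image of x^5: 20x^5 + 20x^4 + 50x^3 + 50x^2 + 15x + 5
image of x^6: 24x^6 + 36x^5 + 75x^4 + 100x^3 + 45x^2 + 30x + 3
image of x^7: 28x^7 + 28x^6 + 105x^5 + 175x^4 + 105x^3 + 105x^2 + 21x + 5
image of x^8: 32x^8 + 48x^7 + 140x^6 + 280x^5 + 210x^4 + 280x^3 + 84x^2 + 40x + 3
each image's coordinates form column j of the matrix

the matrix is [[0, 4, 5, 5, 3, 5, 3, 5, 3]; [0, 4, 12, 15, 20, 15, 30, 21, 40]; [0, 0, 8, 12, 30, 50, 45, 105, 84]; [0, 0, 0, 12, 24, 50, 100, 105, 280]; [0, 0, 0, 0, 16, 20, 75, 175, 210]; [0, 0, 0, 0, 0, 20, 36, 105, 280]; [0, 0, 0, 0, 0, 0, 24, 28, 140]; [0, 0, 0, 0, 0, 0, 0, 28, 48]; [0, 0, 0, 0, 0, 0, 0, 0, 32]] (rows listed top to bottom)


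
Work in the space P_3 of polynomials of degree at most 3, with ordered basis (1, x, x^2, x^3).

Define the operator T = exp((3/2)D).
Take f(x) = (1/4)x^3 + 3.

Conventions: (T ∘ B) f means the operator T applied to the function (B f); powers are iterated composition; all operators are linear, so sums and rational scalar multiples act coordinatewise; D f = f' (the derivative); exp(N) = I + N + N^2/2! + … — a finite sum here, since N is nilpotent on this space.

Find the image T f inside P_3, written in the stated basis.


order-1 term: (9/8)x^2
order-2 term: (27/16)x
order-3 term: 27/32
the series for exp((3/2)D) f terminates at order 3
exp((3/2)D) f = (1/4)x^3 + (9/8)x^2 + (27/16)x + 123/32

the image equals g(x) = (1/4)x^3 + (9/8)x^2 + (27/16)x + 123/32


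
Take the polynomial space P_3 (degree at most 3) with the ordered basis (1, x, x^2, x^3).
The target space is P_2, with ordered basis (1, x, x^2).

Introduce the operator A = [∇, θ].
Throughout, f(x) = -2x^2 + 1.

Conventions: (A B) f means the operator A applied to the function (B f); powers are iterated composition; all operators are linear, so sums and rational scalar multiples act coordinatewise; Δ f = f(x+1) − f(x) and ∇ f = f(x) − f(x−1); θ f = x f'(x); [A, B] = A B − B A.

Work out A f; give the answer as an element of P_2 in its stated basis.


the image equals g(x) = -4x + 4

θ f = -4x^2
∇ θ f = -8x + 4
∇ f = -4x + 2
θ ∇ f = -4x
[∇, θ] f = -4x + 4


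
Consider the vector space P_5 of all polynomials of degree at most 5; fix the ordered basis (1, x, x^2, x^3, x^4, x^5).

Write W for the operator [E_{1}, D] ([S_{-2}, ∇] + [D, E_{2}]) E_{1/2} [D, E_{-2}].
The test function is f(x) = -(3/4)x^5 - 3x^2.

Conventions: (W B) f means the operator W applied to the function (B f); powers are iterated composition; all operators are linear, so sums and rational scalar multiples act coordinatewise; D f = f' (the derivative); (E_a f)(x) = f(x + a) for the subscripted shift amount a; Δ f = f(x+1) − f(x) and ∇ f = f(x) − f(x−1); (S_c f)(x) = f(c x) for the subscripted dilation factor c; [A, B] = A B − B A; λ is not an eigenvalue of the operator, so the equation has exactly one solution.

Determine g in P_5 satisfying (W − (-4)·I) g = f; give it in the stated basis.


the result is g(x) = -(3/16)x^5 - (3/4)x^2

write g with unknown coordinates in the stated basis and equate coefficients in (W − (-4)·I) g = f
solving from the highest basis element down gives g = -(3/16)x^5 - (3/4)x^2
check: W g = 0
so W g − (-4)·g = -(3/4)x^5 - 3x^2 = f ✓


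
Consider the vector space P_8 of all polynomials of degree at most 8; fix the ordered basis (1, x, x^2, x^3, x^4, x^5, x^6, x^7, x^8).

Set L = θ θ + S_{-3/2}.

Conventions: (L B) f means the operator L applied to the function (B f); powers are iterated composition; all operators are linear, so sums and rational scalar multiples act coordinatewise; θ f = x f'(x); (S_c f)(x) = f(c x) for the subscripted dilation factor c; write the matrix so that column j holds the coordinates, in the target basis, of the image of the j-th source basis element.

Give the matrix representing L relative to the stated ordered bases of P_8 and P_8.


the matrix is [[1, 0, 0, 0, 0, 0, 0, 0, 0]; [0, -1/2, 0, 0, 0, 0, 0, 0, 0]; [0, 0, 25/4, 0, 0, 0, 0, 0, 0]; [0, 0, 0, 45/8, 0, 0, 0, 0, 0]; [0, 0, 0, 0, 337/16, 0, 0, 0, 0]; [0, 0, 0, 0, 0, 557/32, 0, 0, 0]; [0, 0, 0, 0, 0, 0, 3033/64, 0, 0]; [0, 0, 0, 0, 0, 0, 0, 4085/128, 0]; [0, 0, 0, 0, 0, 0, 0, 0, 22945/256]] (rows listed top to bottom)

image of 1: 1
image of x: -(1/2)x
image of x^2: (25/4)x^2
image of x^3: (45/8)x^3
image of x^4: (337/16)x^4
image of x^5: (557/32)x^5
image of x^6: (3033/64)x^6
image of x^7: (4085/128)x^7
image of x^8: (22945/256)x^8
each image's coordinates form column j of the matrix


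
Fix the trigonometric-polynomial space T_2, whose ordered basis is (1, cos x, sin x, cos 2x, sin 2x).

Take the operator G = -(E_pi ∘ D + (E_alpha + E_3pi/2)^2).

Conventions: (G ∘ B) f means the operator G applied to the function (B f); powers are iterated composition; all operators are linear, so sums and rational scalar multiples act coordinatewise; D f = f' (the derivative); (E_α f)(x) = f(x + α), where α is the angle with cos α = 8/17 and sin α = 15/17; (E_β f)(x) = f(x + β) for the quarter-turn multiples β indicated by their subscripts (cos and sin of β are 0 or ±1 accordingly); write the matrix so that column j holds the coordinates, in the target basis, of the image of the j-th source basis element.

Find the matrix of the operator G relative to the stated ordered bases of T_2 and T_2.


image of 1: -4
image of cos x: -(60/289)cos x - (321/289)sin x
image of sin x: (321/289)cos x - (60/289)sin x
image of cos 2x: -(144900/83521)cos 2x - (48958/83521)sin 2x
image of sin 2x: (48958/83521)cos 2x - (144900/83521)sin 2x
each image's coordinates form column j of the matrix

the matrix is [[-4, 0, 0, 0, 0]; [0, -60/289, 321/289, 0, 0]; [0, -321/289, -60/289, 0, 0]; [0, 0, 0, -144900/83521, 48958/83521]; [0, 0, 0, -48958/83521, -144900/83521]] (rows listed top to bottom)


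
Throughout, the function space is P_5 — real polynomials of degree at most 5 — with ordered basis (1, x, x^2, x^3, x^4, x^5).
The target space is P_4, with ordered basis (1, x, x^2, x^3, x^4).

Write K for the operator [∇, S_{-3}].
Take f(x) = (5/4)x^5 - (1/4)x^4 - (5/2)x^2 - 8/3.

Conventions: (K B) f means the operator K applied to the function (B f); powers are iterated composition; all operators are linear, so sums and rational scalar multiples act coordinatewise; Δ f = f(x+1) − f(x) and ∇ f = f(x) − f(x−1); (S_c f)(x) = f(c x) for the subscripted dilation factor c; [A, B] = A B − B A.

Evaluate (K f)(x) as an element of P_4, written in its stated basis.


the image equals g(x) = -2025x^4 + 2592x^3 - 3042x^2 + 1356x - 265

S_{-3} f = -(1215/4)x^5 - (81/4)x^4 - (45/2)x^2 - 8/3
∇ S_{-3} f = -(6075/4)x^4 + (5913/2)x^3 - 2916x^2 + (5571/4)x - 261
∇ f = (25/4)x^4 - (27/2)x^3 + 14x^2 - (49/4)x + 4
S_{-3} ∇ f = (2025/4)x^4 + (729/2)x^3 + 126x^2 + (147/4)x + 4
[∇, S_{-3}] f = -2025x^4 + 2592x^3 - 3042x^2 + 1356x - 265


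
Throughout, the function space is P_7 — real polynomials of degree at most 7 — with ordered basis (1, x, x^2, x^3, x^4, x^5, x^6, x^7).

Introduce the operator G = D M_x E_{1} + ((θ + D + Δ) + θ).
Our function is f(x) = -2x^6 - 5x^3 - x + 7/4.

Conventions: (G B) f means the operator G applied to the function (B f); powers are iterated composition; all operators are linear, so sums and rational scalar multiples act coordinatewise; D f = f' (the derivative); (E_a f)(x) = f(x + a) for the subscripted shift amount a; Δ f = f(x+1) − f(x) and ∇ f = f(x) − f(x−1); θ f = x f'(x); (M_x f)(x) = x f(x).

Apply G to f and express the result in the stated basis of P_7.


E_{1} f = -2x^6 - 12x^5 - 30x^4 - 45x^3 - 45x^2 - 28x - 25/4
M_x E_{1} f = -2x^7 - 12x^6 - 30x^5 - 45x^4 - 45x^3 - 28x^2 - (25/4)x
D M_x E_{1} f = -14x^6 - 72x^5 - 150x^4 - 180x^3 - 135x^2 - 56x - 25/4
θ f = -12x^6 - 15x^3 - x
D f = -12x^5 - 15x^2 - 1
Δ f = -12x^5 - 30x^4 - 40x^3 - 45x^2 - 27x - 8
(θ + D + Δ) f = -12x^6 - 24x^5 - 30x^4 - 55x^3 - 60x^2 - 28x - 9
θ f = -12x^6 - 15x^3 - x
((θ + D + Δ) + θ) f = -24x^6 - 24x^5 - 30x^4 - 70x^3 - 60x^2 - 29x - 9
(D M_x E_{1} + ((θ + D + Δ) + θ)) f = -38x^6 - 96x^5 - 180x^4 - 250x^3 - 195x^2 - 85x - 61/4

the image equals g(x) = -38x^6 - 96x^5 - 180x^4 - 250x^3 - 195x^2 - 85x - 61/4


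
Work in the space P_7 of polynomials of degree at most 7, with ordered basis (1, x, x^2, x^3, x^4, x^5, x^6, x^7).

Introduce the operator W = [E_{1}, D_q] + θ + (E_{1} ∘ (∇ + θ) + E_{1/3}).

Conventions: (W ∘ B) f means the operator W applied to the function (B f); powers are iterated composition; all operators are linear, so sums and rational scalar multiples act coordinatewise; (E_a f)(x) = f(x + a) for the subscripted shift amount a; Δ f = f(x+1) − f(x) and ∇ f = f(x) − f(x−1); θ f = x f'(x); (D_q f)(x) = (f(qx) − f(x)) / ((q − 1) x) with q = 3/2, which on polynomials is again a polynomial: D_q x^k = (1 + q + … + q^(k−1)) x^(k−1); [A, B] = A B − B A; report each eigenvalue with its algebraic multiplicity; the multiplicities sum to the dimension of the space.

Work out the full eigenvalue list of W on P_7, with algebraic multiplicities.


λ = 1 (multiplicity 1), λ = 3 (multiplicity 1), λ = 5 (multiplicity 1), λ = 7 (multiplicity 1), λ = 9 (multiplicity 1), λ = 11 (multiplicity 1), λ = 13 (multiplicity 1), λ = 15 (multiplicity 1)

image of 1: 1
image of x: 3x + 7/3
image of x^2: 5x^2 + (20/3)x + 65/18
image of x^3: 7x^3 + 13x^2 + (43/3)x + 625/108
image of x^4: 9x^4 + (64/3)x^3 + (865/24)x^2 + (6377/216)x + 5921/648
image of x^5: 11x^5 + (95/3)x^4 + (5273/72)x^3 + (19871/216)x^2 + (18731/324)x + 55177/3888
image of x^6: 13x^6 + 44x^5 + (12619/96)x^4 + (97925/432)x^3 + (94175/432)x^2 + (281053/2592)x + 508145/23328
image of x^7: 15x^7 + (175/3)x^6 + (10459/48)x^5 + (841427/1728)x^4 + (828785/1296)x^3 + (2511205/5184)x^2 + (4584905/23328)x + 4643065/139968
the matrix is upper triangular; its diagonal is (1, 3, 5, 7, 9, 11, 13, 15)
for a triangular matrix the eigenvalues are the diagonal entries, with algebraic multiplicity their repetition count


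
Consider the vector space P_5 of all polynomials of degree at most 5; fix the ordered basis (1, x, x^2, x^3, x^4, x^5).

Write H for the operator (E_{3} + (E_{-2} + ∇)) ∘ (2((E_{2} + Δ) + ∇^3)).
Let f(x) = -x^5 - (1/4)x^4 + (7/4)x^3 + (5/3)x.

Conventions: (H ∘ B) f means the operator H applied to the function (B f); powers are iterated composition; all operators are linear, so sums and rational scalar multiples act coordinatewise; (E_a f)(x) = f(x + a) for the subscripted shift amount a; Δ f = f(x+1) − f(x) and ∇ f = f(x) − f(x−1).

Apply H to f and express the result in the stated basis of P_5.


E_{2} f = -x^5 - (41/4)x^4 - (161/4)x^3 - (151/2)x^2 - (196/3)x - 56/3
Δ f = -5x^4 - 11x^3 - (25/4)x^2 - (3/4)x + 13/6
(E_{2} + Δ) f = -x^5 - (61/4)x^4 - (205/4)x^3 - (327/4)x^2 - (793/12)x - 33/2
∇ f = -5x^4 + 9x^3 - (13/4)x^2 - (5/4)x + 8/3
∇ ∇ f = -20x^3 + 57x^2 - (107/2)x + 16
∇ ∇ ∇ f = -60x^2 + 174x - 261/2
((E_{2} + Δ) + ∇^3) f = -x^5 - (61/4)x^4 - (205/4)x^3 - (567/4)x^2 + (1295/12)x - 147
(2((E_{2} + Δ) + ∇^3)) f = -2x^5 - (61/2)x^4 - (205/2)x^3 - (567/2)x^2 + (1295/6)x - 294
E_{3} (2((E_{2} + Δ) + ∇^3)) f = -2x^5 - (121/2)x^4 - (1297/2)x^3 - 3393x^2 - (25070/3)x - 7922
E_{-2} (2((E_{2} + Δ) + ∇^3)) f = -2x^5 - (21/2)x^4 + (123/2)x^3 - (481/2)x^2 + (5615/6)x - 4391/3
∇ (2((E_{2} + Δ) + ∇^3)) f = -10x^4 - 102x^3 - (289/2)x^2 - (743/2)x + 1276/3
(E_{-2} + ∇) (2((E_{2} + Δ) + ∇^3)) f = -2x^5 - (41/2)x^4 - (81/2)x^3 - 385x^2 + (1693/3)x - 3115/3
(E_{3} + (E_{-2} + ∇)) (2((E_{2} + Δ) + ∇^3)) f = -4x^5 - 81x^4 - 689x^3 - 3778x^2 - (23377/3)x - 26881/3

g(x) = -4x^5 - 81x^4 - 689x^3 - 3778x^2 - (23377/3)x - 26881/3


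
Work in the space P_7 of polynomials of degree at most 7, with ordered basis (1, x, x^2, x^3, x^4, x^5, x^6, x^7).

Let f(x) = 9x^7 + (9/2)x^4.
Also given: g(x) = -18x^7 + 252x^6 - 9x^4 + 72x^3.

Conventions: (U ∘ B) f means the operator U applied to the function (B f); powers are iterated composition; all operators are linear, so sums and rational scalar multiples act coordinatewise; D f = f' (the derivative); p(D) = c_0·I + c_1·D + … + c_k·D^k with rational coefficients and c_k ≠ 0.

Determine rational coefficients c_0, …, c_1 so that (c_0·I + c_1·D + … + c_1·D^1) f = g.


D^0 f = 9x^7 + (9/2)x^4
D^1 f = 63x^6 + 18x^3
matching coefficients of g against c_0 f + c_1 Df + … from the top degree down determines the c_i
solution: c_0 = -2, c_1 = 4

p(D) = -2·I + 4·D, i.e. c_0 = -2, c_1 = 4


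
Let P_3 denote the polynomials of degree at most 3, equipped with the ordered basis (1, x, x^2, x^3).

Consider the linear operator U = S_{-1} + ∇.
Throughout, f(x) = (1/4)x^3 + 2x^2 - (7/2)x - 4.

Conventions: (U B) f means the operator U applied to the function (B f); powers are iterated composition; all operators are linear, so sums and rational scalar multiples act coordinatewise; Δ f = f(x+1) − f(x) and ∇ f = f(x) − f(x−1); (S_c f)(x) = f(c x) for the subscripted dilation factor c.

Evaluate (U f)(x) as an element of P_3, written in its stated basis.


the image equals g(x) = -(1/4)x^3 + (11/4)x^2 + (27/4)x - 37/4

S_{-1} f = -(1/4)x^3 + 2x^2 + (7/2)x - 4
∇ f = (3/4)x^2 + (13/4)x - 21/4
(S_{-1} + ∇) f = -(1/4)x^3 + (11/4)x^2 + (27/4)x - 37/4


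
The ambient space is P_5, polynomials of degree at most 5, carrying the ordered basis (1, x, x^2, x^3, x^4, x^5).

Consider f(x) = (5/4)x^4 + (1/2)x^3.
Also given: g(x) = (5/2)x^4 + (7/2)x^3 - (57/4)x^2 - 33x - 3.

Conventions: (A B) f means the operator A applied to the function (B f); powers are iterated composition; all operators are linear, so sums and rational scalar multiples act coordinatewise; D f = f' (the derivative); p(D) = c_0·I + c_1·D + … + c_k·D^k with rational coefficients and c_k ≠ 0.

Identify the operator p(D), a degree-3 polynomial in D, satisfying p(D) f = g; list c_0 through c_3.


p(D) = 2·I + (1/2)·D − D^2 − D^3, i.e. c_0 = 2, c_1 = 1/2, c_2 = -1, c_3 = -1

D^0 f = (5/4)x^4 + (1/2)x^3
D^1 f = 5x^3 + (3/2)x^2
D^2 f = 15x^2 + 3x
D^3 f = 30x + 3
matching coefficients of g against c_0 f + c_1 Df + … from the top degree down determines the c_i
solution: c_0 = 2, c_1 = 1/2, c_2 = -1, c_3 = -1


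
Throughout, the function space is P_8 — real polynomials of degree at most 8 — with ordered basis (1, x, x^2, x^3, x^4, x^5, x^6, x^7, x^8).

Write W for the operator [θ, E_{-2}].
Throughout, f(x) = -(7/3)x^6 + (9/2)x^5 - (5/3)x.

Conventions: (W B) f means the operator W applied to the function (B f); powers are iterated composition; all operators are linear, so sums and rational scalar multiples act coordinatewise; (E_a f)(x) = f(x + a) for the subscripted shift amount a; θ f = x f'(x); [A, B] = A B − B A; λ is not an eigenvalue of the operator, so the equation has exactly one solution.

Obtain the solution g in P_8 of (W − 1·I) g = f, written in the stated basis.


write g with unknown coordinates in the stated basis and equate coefficients in (W − 1·I) g = f
solving from the highest basis element down gives g = (7/3)x^6 + (47/2)x^5 - 45x^4 - 1120x^3 - 1160x^2 + (37925/3)x + 40282/3
check: W g = 28x^5 - 45x^4 - 1120x^3 - 1160x^2 + 12640x + 40282/3
so W g − 1·g = -(7/3)x^6 + (9/2)x^5 - (5/3)x = f ✓

g(x) = (7/3)x^6 + (47/2)x^5 - 45x^4 - 1120x^3 - 1160x^2 + (37925/3)x + 40282/3


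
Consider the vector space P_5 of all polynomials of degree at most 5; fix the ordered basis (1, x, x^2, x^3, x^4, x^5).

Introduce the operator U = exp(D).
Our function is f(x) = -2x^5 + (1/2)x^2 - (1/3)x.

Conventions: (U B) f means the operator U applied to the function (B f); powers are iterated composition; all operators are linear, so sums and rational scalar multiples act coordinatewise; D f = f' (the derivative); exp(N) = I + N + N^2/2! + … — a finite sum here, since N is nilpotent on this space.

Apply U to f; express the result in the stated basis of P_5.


order-1 term: -10x^4 + x - 1/3
order-2 term: -20x^3 + 1/2
order-3 term: -20x^2
order-4 term: -10x
order-5 term: -2
the series for exp(D) f terminates at order 5
exp(D) f = -2x^5 - 10x^4 - 20x^3 - (39/2)x^2 - (28/3)x - 11/6

the result is g(x) = -2x^5 - 10x^4 - 20x^3 - (39/2)x^2 - (28/3)x - 11/6


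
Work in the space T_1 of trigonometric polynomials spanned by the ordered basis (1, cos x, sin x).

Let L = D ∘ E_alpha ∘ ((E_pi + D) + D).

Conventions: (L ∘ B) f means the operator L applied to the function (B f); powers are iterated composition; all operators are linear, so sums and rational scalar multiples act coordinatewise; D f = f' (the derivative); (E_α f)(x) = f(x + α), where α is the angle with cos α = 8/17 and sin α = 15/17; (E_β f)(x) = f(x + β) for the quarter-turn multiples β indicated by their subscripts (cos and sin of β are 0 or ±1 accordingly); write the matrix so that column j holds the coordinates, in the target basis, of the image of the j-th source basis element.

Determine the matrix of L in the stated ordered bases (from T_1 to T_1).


the matrix is [[0, 0, 0]; [0, -1/17, -38/17]; [0, 38/17, -1/17]] (rows listed top to bottom)

image of 1: 0
image of cos x: -(1/17)cos x + (38/17)sin x
image of sin x: -(38/17)cos x - (1/17)sin x
each image's coordinates form column j of the matrix


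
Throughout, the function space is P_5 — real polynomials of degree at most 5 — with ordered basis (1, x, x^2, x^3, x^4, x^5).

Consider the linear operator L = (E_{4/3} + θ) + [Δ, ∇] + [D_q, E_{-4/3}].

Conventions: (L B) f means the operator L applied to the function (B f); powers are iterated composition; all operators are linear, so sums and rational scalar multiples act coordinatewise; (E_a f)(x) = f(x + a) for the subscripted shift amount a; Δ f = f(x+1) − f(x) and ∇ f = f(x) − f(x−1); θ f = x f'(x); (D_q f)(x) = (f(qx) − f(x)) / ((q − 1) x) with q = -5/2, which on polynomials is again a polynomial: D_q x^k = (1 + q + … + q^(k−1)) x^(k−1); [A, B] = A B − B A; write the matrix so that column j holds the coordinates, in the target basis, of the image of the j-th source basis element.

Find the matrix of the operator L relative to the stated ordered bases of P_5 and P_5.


image of 1: 1
image of x: 2x + 4/3
image of x^2: 3x^2 + (8/3)x - 26/9
image of x^3: 4x^3 + 4x^2 + 24x - 20/27
image of x^4: 5x^4 + (16/3)x^3 - (349/6)x^2 + (1390/27)x - 2600/81
image of x^5: 6x^5 + (20/3)x^4 + (4331/18)x^3 - (5198/27)x^2 + (25808/81)x - 16784/243
each image's coordinates form column j of the matrix

the matrix is [[1, 4/3, -26/9, -20/27, -2600/81, -16784/243]; [0, 2, 8/3, 24, 1390/27, 25808/81]; [0, 0, 3, 4, -349/6, -5198/27]; [0, 0, 0, 4, 16/3, 4331/18]; [0, 0, 0, 0, 5, 20/3]; [0, 0, 0, 0, 0, 6]] (rows listed top to bottom)


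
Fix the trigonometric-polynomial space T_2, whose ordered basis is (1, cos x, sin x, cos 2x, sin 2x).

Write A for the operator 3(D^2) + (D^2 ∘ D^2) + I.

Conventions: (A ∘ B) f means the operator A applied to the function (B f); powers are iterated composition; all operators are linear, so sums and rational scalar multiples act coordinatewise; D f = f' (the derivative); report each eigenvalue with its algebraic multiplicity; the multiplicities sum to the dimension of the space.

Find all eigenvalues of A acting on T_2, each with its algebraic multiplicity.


λ = -1 (multiplicity 2), λ = 1 (multiplicity 1), λ = 5 (multiplicity 2)

image of 1: 1
image of cos x: -cos x
image of sin x: -sin x
image of cos 2x: 5cos 2x
image of sin 2x: 5sin 2x
the matrix is diagonal; its diagonal is (1, -1, -1, 5, 5)
for a triangular matrix the eigenvalues are the diagonal entries, with algebraic multiplicity their repetition count


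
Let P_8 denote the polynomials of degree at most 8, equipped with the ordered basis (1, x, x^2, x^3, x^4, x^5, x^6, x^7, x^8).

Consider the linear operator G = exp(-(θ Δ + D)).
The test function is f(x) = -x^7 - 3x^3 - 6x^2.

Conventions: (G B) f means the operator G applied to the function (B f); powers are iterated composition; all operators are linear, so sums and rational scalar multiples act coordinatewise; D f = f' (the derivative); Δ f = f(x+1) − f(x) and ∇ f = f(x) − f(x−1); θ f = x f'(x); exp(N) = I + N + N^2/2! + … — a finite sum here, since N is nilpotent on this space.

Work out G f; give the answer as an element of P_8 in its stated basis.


order-1 term: 49x^6 + 105x^5 + 140x^4 + 105x^3 + 69x^2 + 40x
order-2 term: -882x^5 - (5565/2)x^4 - 4165x^3 - (6195/2)x^2 - 985x - 20
order-3 term: 7350x^4 + 23660x^3 + 29505x^2 + 13475x + 985/3
order-4 term: -29400x^3 - 75285x^2 - 54600x - 13475/4
order-5 term: 52920x^2 + 77868x + 10920
order-6 term: -35280x - 12978
order-7 term: 5040
the series for exp(-(θ Δ + D)) f terminates at order 7
exp(-(θ Δ + D)) f = -x^7 + 49x^6 - 777x^5 + (9415/2)x^4 - 9803x^3 + (8211/2)x^2 + 518x - 941/12

the result is g(x) = -x^7 + 49x^6 - 777x^5 + (9415/2)x^4 - 9803x^3 + (8211/2)x^2 + 518x - 941/12


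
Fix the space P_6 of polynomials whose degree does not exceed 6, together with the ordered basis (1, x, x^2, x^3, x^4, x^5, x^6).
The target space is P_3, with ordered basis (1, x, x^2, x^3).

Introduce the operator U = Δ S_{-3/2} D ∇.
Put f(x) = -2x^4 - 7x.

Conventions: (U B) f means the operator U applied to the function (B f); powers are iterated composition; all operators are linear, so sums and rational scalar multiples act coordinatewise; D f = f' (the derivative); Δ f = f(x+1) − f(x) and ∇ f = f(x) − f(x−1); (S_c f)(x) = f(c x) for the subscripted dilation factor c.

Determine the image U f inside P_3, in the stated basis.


the image equals g(x) = -108x - 90

∇ f = -8x^3 + 12x^2 - 8x - 5
D ∇ f = -24x^2 + 24x - 8
S_{-3/2} D ∇ f = -54x^2 - 36x - 8
Δ S_{-3/2} D ∇ f = -108x - 90
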